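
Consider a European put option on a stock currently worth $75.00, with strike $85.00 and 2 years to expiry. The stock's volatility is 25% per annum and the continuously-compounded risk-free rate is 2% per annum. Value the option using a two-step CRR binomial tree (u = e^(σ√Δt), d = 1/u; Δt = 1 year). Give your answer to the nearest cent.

CRR parameters: u = e^(σ√Δt) = e^(0.25·√1) = 1.2840, d = 1/u = 0.7788
Per-period rate: rΔt = 0.02·1 = 0.02, so R = e^0.02 = 1.0202
Risk-neutral probability p = (e^0.02 − 0.7788)/(1.2840 − 0.7788) = 0.2414/0.5052 = 0.4778
Terminal stock prices: S_uu = 123.7, S_ud = 75, S_dd = 45.49
Terminal payoffs (K − S): max(-38.65, 0) = 0, max(10, 0) = 10, max(39.51, 0) = 39.51
Node u (S = 96.3): V_u = e^(−0.02)·[0.4778·0.0000 + 0.5222·10.0000] = 5.1185
Node d (S = 58.41): V_d = e^(−0.02)·[0.4778·10.0000 + 0.5222·39.5102] = 24.9068
Node 0 (S = 75): V_0 = e^(−0.02)·[0.4778·5.1185 + 0.5222·24.9068] = 15.1458

$15.15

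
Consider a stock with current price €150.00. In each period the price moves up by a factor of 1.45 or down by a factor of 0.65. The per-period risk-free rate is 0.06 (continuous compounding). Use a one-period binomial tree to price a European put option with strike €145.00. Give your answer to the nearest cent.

Risk-neutral probability p = (e^0.06 − 0.65)/(1.45 − 0.65) = 0.4118/0.8000 = 0.5148
Terminal stock prices: S_u = 217.5, S_d = 97.5
Terminal payoffs (K − S): max(-72.5, 0) = 0, max(47.5, 0) = 47.5
Node 0 (S = 150): V_0 = e^(−0.06)·[0.5148·0.0000 + 0.4852·47.5000] = 21.7050

€21.71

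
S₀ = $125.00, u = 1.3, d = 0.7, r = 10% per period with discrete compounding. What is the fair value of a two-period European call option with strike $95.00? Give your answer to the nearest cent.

Risk-neutral probability p = (1 + 0.1 − 0.7)/(1.3 − 0.7) = 0.4000/0.6000 = 0.6667
Terminal stock prices: S_uu = 211.3, S_ud = 113.7, S_dd = 61.25
Terminal payoffs (S − K): max(116.3, 0) = 116.3, max(18.75, 0) = 18.75, max(-33.75, 0) = 0
Node u (S = 162.5): V_u = 1/1.1·[0.6667·116.2500 + 0.3333·18.7500] = 76.1364
Node d (S = 87.5): V_d = 1/1.1·[0.6667·18.7500 + 0.3333·0.0000] = 11.3636
Node 0 (S = 125): V_0 = 1/1.1·[0.6667·76.1364 + 0.3333·11.3636] = 49.5868

$49.59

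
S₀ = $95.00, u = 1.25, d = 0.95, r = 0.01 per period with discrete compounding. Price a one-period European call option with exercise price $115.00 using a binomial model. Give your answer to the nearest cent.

$0.74

Risk-neutral probability p = (1 + 0.01 − 0.95)/(1.25 − 0.95) = 0.0600/0.3000 = 0.2000
Terminal stock prices: S_u = 118.8, S_d = 90.25
Terminal payoffs (S − K): max(3.75, 0) = 3.75, max(-24.75, 0) = 0
Node 0 (S = 95): V_0 = 1/1.01·[0.2000·3.7500 + 0.8000·0.0000] = 0.7426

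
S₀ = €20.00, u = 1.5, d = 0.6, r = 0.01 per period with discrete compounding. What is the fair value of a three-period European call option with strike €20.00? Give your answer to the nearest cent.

€6.66

Risk-neutral probability p = (1 + 0.01 − 0.6)/(1.5 − 0.6) = 0.4100/0.9000 = 0.4556
Terminal stock prices: S_uuu = 67.5, S_uud = 27, S_udd = 10.8, S_ddd = 4.32
Terminal payoffs (S − K): max(47.5, 0) = 47.5, max(7, 0) = 7, max(-9.2, 0) = 0, max(-15.68, 0) = 0
Node uu (S = 45): V_uu = 1/1.01·[0.4556·47.5000 + 0.5444·7.0000] = 25.1980
Node ud (S = 18): V_ud = 1/1.01·[0.4556·7.0000 + 0.5444·0.0000] = 3.1573
Node dd (S = 7.2): V_dd = 1/1.01·[0.4556·0.0000 + 0.5444·0.0000] = 0.0000
Node u (S = 30): V_u = 1/1.01·[0.4556·25.1980 + 0.5444·3.1573] = 13.0674
Node d (S = 12): V_d = 1/1.01·[0.4556·3.1573 + 0.5444·0.0000] = 1.4241
Node 0 (S = 20): V_0 = 1/1.01·[0.4556·13.0674 + 0.5444·1.4241] = 6.6617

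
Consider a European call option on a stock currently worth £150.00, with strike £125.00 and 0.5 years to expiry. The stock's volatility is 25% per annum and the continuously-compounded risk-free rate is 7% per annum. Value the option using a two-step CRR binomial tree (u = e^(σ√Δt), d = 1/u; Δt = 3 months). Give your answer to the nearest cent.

£30.98

CRR parameters: u = e^(σ√Δt) = e^(0.25·√0.25) = 1.1331, d = 1/u = 0.8825
Per-period rate: rΔt = 0.07·0.25 = 0.0175, so R = e^0.0175 = 1.0177
Risk-neutral probability p = (e^0.0175 − 0.8825)/(1.1331 − 0.8825) = 0.1352/0.2507 = 0.5392
Terminal stock prices: S_uu = 192.6, S_ud = 150, S_dd = 116.8
Terminal payoffs (S − K): max(67.6, 0) = 67.6, max(25, 0) = 25, max(-8.18, 0) = 0
Node u (S = 170): V_u = e^(−0.0175)·[0.5392·67.6038 + 0.4608·25.0000] = 47.1407
Node d (S = 132.4): V_d = e^(−0.0175)·[0.5392·25.0000 + 0.4608·0.0000] = 13.2467
Node 0 (S = 150): V_0 = e^(−0.0175)·[0.5392·47.1407 + 0.4608·13.2467] = 30.9763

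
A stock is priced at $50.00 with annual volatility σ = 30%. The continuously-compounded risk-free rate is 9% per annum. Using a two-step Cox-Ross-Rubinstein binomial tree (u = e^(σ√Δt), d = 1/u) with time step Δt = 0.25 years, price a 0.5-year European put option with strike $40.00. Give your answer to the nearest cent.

CRR parameters: u = e^(σ√Δt) = e^(0.3·√0.25) = 1.1618, d = 1/u = 0.8607
Per-period rate: rΔt = 0.09·0.25 = 0.0225, so R = e^0.0225 = 1.0228
Risk-neutral probability p = (e^0.0225 − 0.8607)/(1.1618 − 0.8607) = 0.1620/0.3011 = 0.5381
Terminal stock prices: S_uu = 67.49, S_ud = 50, S_dd = 37.04
Terminal payoffs (K − S): max(-27.49, 0) = 0, max(-10, 0) = 0, max(2.959, 0) = 2.959
Node u (S = 58.09): V_u = e^(−0.0225)·[0.5381·0.0000 + 0.4619·0.0000] = 0.0000
Node d (S = 43.04): V_d = e^(−0.0225)·[0.5381·0.0000 + 0.4619·2.9591] = 1.3363
Node 0 (S = 50): V_0 = e^(−0.0225)·[0.5381·0.0000 + 0.4619·1.3363] = 0.6035

$0.60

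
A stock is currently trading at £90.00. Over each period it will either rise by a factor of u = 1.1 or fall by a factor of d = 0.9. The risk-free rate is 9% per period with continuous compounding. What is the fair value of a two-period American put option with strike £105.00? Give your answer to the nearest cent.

£15.00

Risk-neutral probability p = (e^0.09 − 0.9)/(1.1 − 0.9) = 0.1942/0.2000 = 0.9709
Terminal stock prices: S_uu = 108.9, S_ud = 89.1, S_dd = 72.9
Terminal payoffs (K − S): max(-3.9, 0) = 0, max(15.9, 0) = 15.9, max(32.1, 0) = 32.1
Node u (S = 99): continuation = e^(−0.09)·[0.9709·0.0000 + 0.0291·15.9000] = 0.4233; exercise value = 6.0000 > continuation, so V_u = 6.0000 (exercise)
Node d (S = 81): continuation = e^(−0.09)·[0.9709·15.9000 + 0.0291·32.1000] = 14.9628; exercise value = 24.0000 > continuation, so V_d = 24.0000 (exercise)
Node 0 (S = 90): continuation = e^(−0.09)·[0.9709·6.0000 + 0.0291·24.0000] = 5.9628; exercise value = 15.0000 > continuation, so V_0 = 15.0000 (exercise)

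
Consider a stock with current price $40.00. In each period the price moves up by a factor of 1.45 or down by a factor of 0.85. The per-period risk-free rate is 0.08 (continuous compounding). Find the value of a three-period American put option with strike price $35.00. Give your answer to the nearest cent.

$1.94

Risk-neutral probability p = (e^0.08 − 0.85)/(1.45 − 0.85) = 0.2333/0.6000 = 0.3888
Terminal stock prices: S_uuu = 121.9, S_uud = 71.48, S_udd = 41.9, S_ddd = 24.56
Terminal payoffs (K − S): max(-86.94, 0) = 0, max(-36.48, 0) = 0, max(-6.905, 0) = 0, max(10.44, 0) = 10.44
Node uu (S = 84.1): continuation = e^(−0.08)·[0.3888·0.0000 + 0.6112·0.0000] = 0.0000; exercise value = 0.0000 ≤ continuation, so V_uu = 0.0000
Node ud (S = 49.3): continuation = e^(−0.08)·[0.3888·0.0000 + 0.6112·0.0000] = 0.0000; exercise value = 0.0000 ≤ continuation, so V_ud = 0.0000
Node dd (S = 28.9): continuation = e^(−0.08)·[0.3888·0.0000 + 0.6112·10.4350] = 5.8874; exercise value = 6.1000 > continuation, so V_dd = 6.1000 (exercise)
Node u (S = 58): continuation = e^(−0.08)·[0.3888·0.0000 + 0.6112·0.0000] = 0.0000; exercise value = 0.0000 ≤ continuation, so V_u = 0.0000
Node d (S = 34): continuation = e^(−0.08)·[0.3888·0.0000 + 0.6112·6.1000] = 3.4416; exercise value = 1.0000 ≤ continuation, so V_d = 3.4416
Node 0 (S = 40): continuation = e^(−0.08)·[0.3888·0.0000 + 0.6112·3.4416] = 1.9417; exercise value = 0.0000 ≤ continuation, so V_0 = 1.9417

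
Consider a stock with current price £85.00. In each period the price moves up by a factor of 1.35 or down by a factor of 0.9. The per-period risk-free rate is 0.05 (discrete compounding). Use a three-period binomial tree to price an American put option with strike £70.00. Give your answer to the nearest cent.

Risk-neutral probability p = (1 + 0.05 − 0.9)/(1.35 − 0.9) = 0.1500/0.4500 = 0.3333
Terminal stock prices: S_uuu = 209.1, S_uud = 139.4, S_udd = 92.95, S_ddd = 61.97
Terminal payoffs (K − S): max(-139.1, 0) = 0, max(-69.42, 0) = 0, max(-22.95, 0) = 0, max(8.035, 0) = 8.035
Node uu (S = 154.9): continuation = 1/1.05·[0.3333·0.0000 + 0.6667·0.0000] = 0.0000; exercise value = 0.0000 ≤ continuation, so V_uu = 0.0000
Node ud (S = 103.3): continuation = 1/1.05·[0.3333·0.0000 + 0.6667·0.0000] = 0.0000; exercise value = 0.0000 ≤ continuation, so V_ud = 0.0000
Node dd (S = 68.85): continuation = 1/1.05·[0.3333·0.0000 + 0.6667·8.0350] = 5.1016; exercise value = 1.1500 ≤ continuation, so V_dd = 5.1016
Node u (S = 114.8): continuation = 1/1.05·[0.3333·0.0000 + 0.6667·0.0000] = 0.0000; exercise value = 0.0000 ≤ continuation, so V_u = 0.0000
Node d (S = 76.5): continuation = 1/1.05·[0.3333·0.0000 + 0.6667·5.1016] = 3.2391; exercise value = 0.0000 ≤ continuation, so V_d = 3.2391
Node 0 (S = 85): continuation = 1/1.05·[0.3333·0.0000 + 0.6667·3.2391] = 2.0566; exercise value = 0.0000 ≤ continuation, so V_0 = 2.0566

£2.06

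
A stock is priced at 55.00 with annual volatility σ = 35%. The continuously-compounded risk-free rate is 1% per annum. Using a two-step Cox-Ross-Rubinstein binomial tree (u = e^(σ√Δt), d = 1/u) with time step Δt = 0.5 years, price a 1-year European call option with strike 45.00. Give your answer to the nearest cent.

CRR parameters: u = e^(σ√Δt) = e^(0.35·√0.5) = 1.2808, d = 1/u = 0.7808
Per-period rate: rΔt = 0.01·0.5 = 0.005, so R = e^0.005 = 1.0050
Risk-neutral probability p = (e^0.005 − 0.7808)/(1.2808 − 0.7808) = 0.2243/0.5000 = 0.4485
Terminal stock prices: S_uu = 90.23, S_ud = 55, S_dd = 33.53
Terminal payoffs (S − K): max(45.23, 0) = 45.23, max(10, 0) = 10, max(-11.47, 0) = 0
Node u (S = 70.44): V_u = e^(−0.005)·[0.4485·45.2251 + 0.5515·10.0000] = 25.6686
Node d (S = 42.94): V_d = e^(−0.005)·[0.4485·10.0000 + 0.5515·0.0000] = 4.4623
Node 0 (S = 55): V_0 = e^(−0.005)·[0.4485·25.6686 + 0.5515·4.4623] = 13.9029

13.90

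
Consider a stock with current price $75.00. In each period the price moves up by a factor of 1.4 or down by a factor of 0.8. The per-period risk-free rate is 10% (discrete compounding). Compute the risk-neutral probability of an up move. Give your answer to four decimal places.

Risk-neutral probability p = (1 + 0.1 − 0.8)/(1.4 − 0.8) = 0.3000/0.6000 = 0.5000

p = 0.5000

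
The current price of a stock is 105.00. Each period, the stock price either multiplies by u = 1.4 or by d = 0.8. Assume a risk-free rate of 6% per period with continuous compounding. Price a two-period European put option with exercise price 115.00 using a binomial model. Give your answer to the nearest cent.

13.47

Risk-neutral probability p = (e^0.06 − 0.8)/(1.4 − 0.8) = 0.2618/0.6000 = 0.4364
Terminal stock prices: S_uu = 205.8, S_ud = 117.6, S_dd = 67.2
Terminal payoffs (K − S): max(-90.8, 0) = 0, max(-2.6, 0) = 0, max(47.8, 0) = 47.8
Node u (S = 147): V_u = e^(−0.06)·[0.4364·0.0000 + 0.5636·0.0000] = 0.0000
Node d (S = 84): V_d = e^(−0.06)·[0.4364·0.0000 + 0.5636·47.8000] = 25.3715
Node 0 (S = 105): V_0 = e^(−0.06)·[0.4364·0.0000 + 0.5636·25.3715] = 13.4668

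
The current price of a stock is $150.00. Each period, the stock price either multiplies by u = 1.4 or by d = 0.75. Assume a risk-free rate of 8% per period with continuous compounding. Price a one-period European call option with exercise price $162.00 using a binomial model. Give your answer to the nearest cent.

Risk-neutral probability p = (e^0.08 − 0.75)/(1.4 − 0.75) = 0.3333/0.6500 = 0.5127
Terminal stock prices: S_u = 210, S_d = 112.5
Terminal payoffs (S − K): max(48, 0) = 48, max(-49.5, 0) = 0
Node 0 (S = 150): V_0 = e^(−0.08)·[0.5127·48.0000 + 0.4873·0.0000] = 22.7197

$22.72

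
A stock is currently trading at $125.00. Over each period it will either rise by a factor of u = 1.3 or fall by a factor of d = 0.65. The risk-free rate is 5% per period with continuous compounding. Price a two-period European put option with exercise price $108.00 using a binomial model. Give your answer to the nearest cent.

Risk-neutral probability p = (e^0.05 − 0.65)/(1.3 − 0.65) = 0.4013/0.6500 = 0.6173
Terminal stock prices: S_uu = 211.3, S_ud = 105.6, S_dd = 52.81
Terminal payoffs (K − S): max(-103.3, 0) = 0, max(2.375, 0) = 2.375, max(55.19, 0) = 55.19
Node u (S = 162.5): V_u = e^(−0.05)·[0.6173·0.0000 + 0.3827·2.3750] = 0.8645
Node d (S = 81.25): V_d = e^(−0.05)·[0.6173·2.3750 + 0.3827·55.1875] = 21.4828
Node 0 (S = 125): V_0 = e^(−0.05)·[0.6173·0.8645 + 0.3827·21.4828] = 8.3273

$8.33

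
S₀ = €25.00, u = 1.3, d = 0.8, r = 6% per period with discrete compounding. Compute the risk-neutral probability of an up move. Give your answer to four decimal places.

p = 0.5200

Risk-neutral probability p = (1 + 0.06 − 0.8)/(1.3 − 0.8) = 0.2600/0.5000 = 0.5200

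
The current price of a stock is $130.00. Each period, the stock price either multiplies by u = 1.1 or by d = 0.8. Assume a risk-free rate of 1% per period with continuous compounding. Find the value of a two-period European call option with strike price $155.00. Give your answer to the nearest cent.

Risk-neutral probability p = (e^0.01 − 0.8)/(1.1 − 0.8) = 0.2101/0.3000 = 0.7002
Terminal stock prices: S_uu = 157.3, S_ud = 114.4, S_dd = 83.2
Terminal payoffs (S − K): max(2.3, 0) = 2.3, max(-40.6, 0) = 0, max(-71.8, 0) = 0
Node u (S = 143): V_u = e^(−0.01)·[0.7002·2.3000 + 0.2998·0.0000] = 1.5944
Node d (S = 104): V_d = e^(−0.01)·[0.7002·0.0000 + 0.2998·0.0000] = 0.0000
Node 0 (S = 130): V_0 = e^(−0.01)·[0.7002·1.5944 + 0.2998·0.0000] = 1.1052

$1.11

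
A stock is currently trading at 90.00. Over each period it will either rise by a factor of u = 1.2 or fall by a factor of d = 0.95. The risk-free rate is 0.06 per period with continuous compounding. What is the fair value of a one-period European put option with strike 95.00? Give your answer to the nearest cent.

4.94

Risk-neutral probability p = (e^0.06 − 0.95)/(1.2 − 0.95) = 0.1118/0.2500 = 0.4473
Terminal stock prices: S_u = 108, S_d = 85.5
Terminal payoffs (K − S): max(-13, 0) = 0, max(9.5, 0) = 9.5
Node 0 (S = 90): V_0 = e^(−0.06)·[0.4473·0.0000 + 0.5527·9.5000] = 4.9445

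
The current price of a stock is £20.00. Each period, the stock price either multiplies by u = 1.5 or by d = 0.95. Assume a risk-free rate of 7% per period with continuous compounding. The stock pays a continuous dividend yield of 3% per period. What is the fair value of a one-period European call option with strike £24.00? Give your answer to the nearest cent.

£0.92

Per-period risk-free factor R = e^0.07 = 1.0725; dividend-adjusted growth = e^(0.07−0.03) = 1.0408.
Risk-neutral probability p = (1.0408 − 0.95)/(1.5 − 0.95) = 0.0908/0.5500 = 0.1651
Terminal stock prices: S_u = 30, S_d = 19
Terminal payoffs (S − K): max(6, 0) = 6, max(-5, 0) = 0
Node 0 (S = 20): V_0 = e^(−0.07)·[0.1651·6.0000 + 0.8349·0.0000] = 0.9237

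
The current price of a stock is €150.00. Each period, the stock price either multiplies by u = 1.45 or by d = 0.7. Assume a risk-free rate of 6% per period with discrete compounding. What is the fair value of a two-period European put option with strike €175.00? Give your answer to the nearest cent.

€34.53

Risk-neutral probability p = (1 + 0.06 − 0.7)/(1.45 − 0.7) = 0.3600/0.7500 = 0.4800
Terminal stock prices: S_uu = 315.4, S_ud = 152.2, S_dd = 73.5
Terminal payoffs (K − S): max(-140.4, 0) = 0, max(22.75, 0) = 22.75, max(101.5, 0) = 101.5
Node u (S = 217.5): V_u = 1/1.06·[0.4800·0.0000 + 0.5200·22.7500] = 11.1604
Node d (S = 105): V_d = 1/1.06·[0.4800·22.7500 + 0.5200·101.5000] = 60.0943
Node 0 (S = 150): V_0 = 1/1.06·[0.4800·11.1604 + 0.5200·60.0943] = 34.5340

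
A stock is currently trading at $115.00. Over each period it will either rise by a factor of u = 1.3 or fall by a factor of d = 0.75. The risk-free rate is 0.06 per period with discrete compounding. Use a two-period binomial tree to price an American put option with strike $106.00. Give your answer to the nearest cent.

Risk-neutral probability p = (1 + 0.06 − 0.75)/(1.3 − 0.75) = 0.3100/0.5500 = 0.5636
Terminal stock prices: S_uu = 194.4, S_ud = 112.1, S_dd = 64.69
Terminal payoffs (K − S): max(-88.35, 0) = 0, max(-6.125, 0) = 0, max(41.31, 0) = 41.31
Node u (S = 149.5): continuation = 1/1.06·[0.5636·0.0000 + 0.4364·0.0000] = 0.0000; exercise value = 0.0000 ≤ continuation, so V_u = 0.0000
Node d (S = 86.25): continuation = 1/1.06·[0.5636·0.0000 + 0.4364·41.3125] = 17.0069; exercise value = 19.7500 > continuation, so V_d = 19.7500 (exercise)
Node 0 (S = 115): continuation = 1/1.06·[0.5636·0.0000 + 0.4364·19.7500] = 8.1304; exercise value = 0.0000 ≤ continuation, so V_0 = 8.1304

$8.13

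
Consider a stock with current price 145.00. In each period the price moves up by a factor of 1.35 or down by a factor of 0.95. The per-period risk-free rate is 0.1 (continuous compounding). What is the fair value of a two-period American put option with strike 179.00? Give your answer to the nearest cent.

34.00

Risk-neutral probability p = (e^0.1 − 0.95)/(1.35 − 0.95) = 0.1552/0.4000 = 0.3879
Terminal stock prices: S_uu = 264.3, S_ud = 186, S_dd = 130.9
Terminal payoffs (K − S): max(-85.26, 0) = 0, max(-6.962, 0) = 0, max(48.14, 0) = 48.14
Node u (S = 195.8): continuation = e^(−0.1)·[0.3879·0.0000 + 0.6121·0.0000] = 0.0000; exercise value = 0.0000 ≤ continuation, so V_u = 0.0000
Node d (S = 137.8): continuation = e^(−0.1)·[0.3879·0.0000 + 0.6121·48.1375] = 26.6598; exercise value = 41.2500 > continuation, so V_d = 41.2500 (exercise)
Node 0 (S = 145): continuation = e^(−0.1)·[0.3879·0.0000 + 0.6121·41.2500] = 22.8453; exercise value = 34.0000 > continuation, so V_0 = 34.0000 (exercise)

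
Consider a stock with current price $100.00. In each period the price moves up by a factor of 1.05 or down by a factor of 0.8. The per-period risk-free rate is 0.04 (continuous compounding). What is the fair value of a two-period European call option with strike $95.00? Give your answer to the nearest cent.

Risk-neutral probability p = (e^0.04 − 0.8)/(1.05 − 0.8) = 0.2408/0.2500 = 0.9632
Terminal stock prices: S_uu = 110.2, S_ud = 84, S_dd = 64
Terminal payoffs (S − K): max(15.25, 0) = 15.25, max(-11, 0) = 0, max(-31, 0) = 0
Node u (S = 105): V_u = e^(−0.04)·[0.9632·15.2500 + 0.0368·0.0000] = 14.1135
Node d (S = 80): V_d = e^(−0.04)·[0.9632·0.0000 + 0.0368·0.0000] = 0.0000
Node 0 (S = 100): V_0 = e^(−0.04)·[0.9632·14.1135 + 0.0368·0.0000] = 13.0617

$13.06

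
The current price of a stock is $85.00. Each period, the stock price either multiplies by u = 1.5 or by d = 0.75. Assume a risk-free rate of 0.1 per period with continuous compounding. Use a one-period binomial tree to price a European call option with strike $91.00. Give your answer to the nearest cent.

$15.64

Risk-neutral probability p = (e^0.1 − 0.75)/(1.5 − 0.75) = 0.3552/0.7500 = 0.4736
Terminal stock prices: S_u = 127.5, S_d = 63.75
Terminal payoffs (S − K): max(36.5, 0) = 36.5, max(-27.25, 0) = 0
Node 0 (S = 85): V_0 = e^(−0.1)·[0.4736·36.5000 + 0.5264·0.0000] = 15.6401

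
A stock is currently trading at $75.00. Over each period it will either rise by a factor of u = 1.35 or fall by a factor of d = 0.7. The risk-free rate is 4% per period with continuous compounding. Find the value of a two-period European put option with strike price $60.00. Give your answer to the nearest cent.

Risk-neutral probability p = (e^0.04 − 0.7)/(1.35 − 0.7) = 0.3408/0.6500 = 0.5243
Terminal stock prices: S_uu = 136.7, S_ud = 70.88, S_dd = 36.75
Terminal payoffs (K − S): max(-76.69, 0) = 0, max(-10.88, 0) = 0, max(23.25, 0) = 23.25
Node u (S = 101.2): V_u = e^(−0.04)·[0.5243·0.0000 + 0.4757·0.0000] = 0.0000
Node d (S = 52.5): V_d = e^(−0.04)·[0.5243·0.0000 + 0.4757·23.2500] = 10.6258
Node 0 (S = 75): V_0 = e^(−0.04)·[0.5243·0.0000 + 0.4757·10.6258] = 4.8563

$4.86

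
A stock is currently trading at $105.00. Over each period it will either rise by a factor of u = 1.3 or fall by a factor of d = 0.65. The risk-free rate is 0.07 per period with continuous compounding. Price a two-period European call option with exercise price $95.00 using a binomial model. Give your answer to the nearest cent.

Risk-neutral probability p = (e^0.07 − 0.65)/(1.3 − 0.65) = 0.4225/0.6500 = 0.6500
Terminal stock prices: S_uu = 177.5, S_ud = 88.73, S_dd = 44.36
Terminal payoffs (S − K): max(82.45, 0) = 82.45, max(-6.275, 0) = 0, max(-50.64, 0) = 0
Node u (S = 136.5): V_u = e^(−0.07)·[0.6500·82.4500 + 0.3500·0.0000] = 49.9703
Node d (S = 68.25): V_d = e^(−0.07)·[0.6500·0.0000 + 0.3500·0.0000] = 0.0000
Node 0 (S = 105): V_0 = e^(−0.07)·[0.6500·49.9703 + 0.3500·0.0000] = 30.2854

$30.29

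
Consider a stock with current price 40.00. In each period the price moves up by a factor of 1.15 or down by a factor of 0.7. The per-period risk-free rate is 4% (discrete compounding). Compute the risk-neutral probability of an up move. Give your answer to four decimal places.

Risk-neutral probability p = (1 + 0.04 − 0.7)/(1.15 − 0.7) = 0.3400/0.4500 = 0.7556

p = 0.7556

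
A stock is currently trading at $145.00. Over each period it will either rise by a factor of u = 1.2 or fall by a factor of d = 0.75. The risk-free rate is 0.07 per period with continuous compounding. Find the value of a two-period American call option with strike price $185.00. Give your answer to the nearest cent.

$10.63

Risk-neutral probability p = (e^0.07 − 0.75)/(1.2 − 0.75) = 0.3225/0.4500 = 0.7167
Terminal stock prices: S_uu = 208.8, S_ud = 130.5, S_dd = 81.56
Terminal payoffs (S − K): max(23.8, 0) = 23.8, max(-54.5, 0) = 0, max(-103.4, 0) = 0
Node u (S = 174): continuation = e^(−0.07)·[0.7167·23.8000 + 0.2833·0.0000] = 15.9039; exercise value = 0.0000 ≤ continuation, so V_u = 15.9039
Node d (S = 108.8): continuation = e^(−0.07)·[0.7167·0.0000 + 0.2833·0.0000] = 0.0000; exercise value = 0.0000 ≤ continuation, so V_d = 0.0000
Node 0 (S = 145): continuation = e^(−0.07)·[0.7167·15.9039 + 0.2833·0.0000] = 10.6275; exercise value = 0.0000 ≤ continuation, so V_0 = 10.6275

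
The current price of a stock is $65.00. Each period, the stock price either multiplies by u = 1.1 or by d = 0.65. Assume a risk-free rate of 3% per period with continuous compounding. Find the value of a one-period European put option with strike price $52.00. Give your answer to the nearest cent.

Risk-neutral probability p = (e^0.03 − 0.65)/(1.1 − 0.65) = 0.3805/0.4500 = 0.8455
Terminal stock prices: S_u = 71.5, S_d = 42.25
Terminal payoffs (K − S): max(-19.5, 0) = 0, max(9.75, 0) = 9.75
Node 0 (S = 65): V_0 = e^(−0.03)·[0.8455·0.0000 + 0.1545·9.7500] = 1.4623

$1.46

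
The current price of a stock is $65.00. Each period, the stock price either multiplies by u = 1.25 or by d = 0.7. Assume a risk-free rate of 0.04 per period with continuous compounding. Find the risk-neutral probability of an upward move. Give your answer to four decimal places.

Risk-neutral probability p = (e^0.04 − 0.7)/(1.25 − 0.7) = 0.3408/0.5500 = 0.6197

p = 0.6197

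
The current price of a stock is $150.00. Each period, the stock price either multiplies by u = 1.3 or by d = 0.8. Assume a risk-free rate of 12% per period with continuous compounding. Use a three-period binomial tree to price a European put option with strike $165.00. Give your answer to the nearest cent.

Risk-neutral probability p = (e^0.12 − 0.8)/(1.3 − 0.8) = 0.3275/0.5000 = 0.6550
Terminal stock prices: S_uuu = 329.6, S_uud = 202.8, S_udd = 124.8, S_ddd = 76.8
Terminal payoffs (K − S): max(-164.6, 0) = 0, max(-37.8, 0) = 0, max(40.2, 0) = 40.2, max(88.2, 0) = 88.2
Node uu (S = 253.5): V_uu = e^(−0.12)·[0.6550·0.0000 + 0.3450·0.0000] = 0.0000
Node ud (S = 156): V_ud = e^(−0.12)·[0.6550·0.0000 + 0.3450·40.2000] = 12.3009
Node dd (S = 96): V_dd = e^(−0.12)·[0.6550·40.2000 + 0.3450·88.2000] = 50.3419
Node u (S = 195): V_u = e^(−0.12)·[0.6550·0.0000 + 0.3450·12.3009] = 3.7640
Node d (S = 120): V_d = e^(−0.12)·[0.6550·12.3009 + 0.3450·50.3419] = 22.5502
Node 0 (S = 150): V_0 = e^(−0.12)·[0.6550·3.7640 + 0.3450·22.5502] = 9.0868

$9.09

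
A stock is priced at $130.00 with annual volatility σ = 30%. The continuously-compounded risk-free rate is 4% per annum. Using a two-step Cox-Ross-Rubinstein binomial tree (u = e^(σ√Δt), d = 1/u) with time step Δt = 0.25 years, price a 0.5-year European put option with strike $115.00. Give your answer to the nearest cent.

$4.66

CRR parameters: u = e^(σ√Δt) = e^(0.3·√0.25) = 1.1618, d = 1/u = 0.8607
Per-period rate: rΔt = 0.04·0.25 = 0.01, so R = e^0.01 = 1.0101
Risk-neutral probability p = (e^0.01 − 0.8607)/(1.1618 − 0.8607) = 0.1493/0.3011 = 0.4959
Terminal stock prices: S_uu = 175.5, S_ud = 130, S_dd = 96.31
Terminal payoffs (K − S): max(-60.48, 0) = 0, max(-15, 0) = 0, max(18.69, 0) = 18.69
Node u (S = 151): V_u = e^(−0.01)·[0.4959·0.0000 + 0.5041·0.0000] = 0.0000
Node d (S = 111.9): V_d = e^(−0.01)·[0.4959·0.0000 + 0.5041·18.6936] = 9.3289
Node 0 (S = 130): V_0 = e^(−0.01)·[0.4959·0.0000 + 0.5041·9.3289] = 4.6555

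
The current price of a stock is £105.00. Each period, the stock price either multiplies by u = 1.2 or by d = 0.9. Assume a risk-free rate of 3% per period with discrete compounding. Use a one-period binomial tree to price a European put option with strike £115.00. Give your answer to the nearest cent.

£11.28

Risk-neutral probability p = (1 + 0.03 − 0.9)/(1.2 − 0.9) = 0.1300/0.3000 = 0.4333
Terminal stock prices: S_u = 126, S_d = 94.5
Terminal payoffs (K − S): max(-11, 0) = 0, max(20.5, 0) = 20.5
Node 0 (S = 105): V_0 = 1/1.03·[0.4333·0.0000 + 0.5667·20.5000] = 11.2783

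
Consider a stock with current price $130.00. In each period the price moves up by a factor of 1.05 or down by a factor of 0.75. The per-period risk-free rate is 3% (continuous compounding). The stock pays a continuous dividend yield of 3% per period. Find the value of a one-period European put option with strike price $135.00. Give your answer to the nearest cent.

$6.07

Per-period risk-free factor R = e^0.03 = 1.0305; dividend-adjusted growth = e^(0.03−0.03) = 1.0000.
Risk-neutral probability p = (1.0000 − 0.75)/(1.05 − 0.75) = 0.2500/0.3000 = 0.8333
Terminal stock prices: S_u = 136.5, S_d = 97.5
Terminal payoffs (K − S): max(-1.5, 0) = 0, max(37.5, 0) = 37.5
Node 0 (S = 130): V_0 = e^(−0.03)·[0.8333·0.0000 + 0.1667·37.5000] = 6.0653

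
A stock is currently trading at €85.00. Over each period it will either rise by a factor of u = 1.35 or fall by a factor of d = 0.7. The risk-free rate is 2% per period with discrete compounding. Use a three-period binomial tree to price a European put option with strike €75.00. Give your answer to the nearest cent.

Risk-neutral probability p = (1 + 0.02 − 0.7)/(1.35 − 0.7) = 0.3200/0.6500 = 0.4923
Terminal stock prices: S_uuu = 209.1, S_uud = 108.4, S_udd = 56.23, S_ddd = 29.15
Terminal payoffs (K − S): max(-134.1, 0) = 0, max(-33.44, 0) = 0, max(18.77, 0) = 18.77, max(45.85, 0) = 45.85
Node uu (S = 154.9): V_uu = 1/1.02·[0.4923·0.0000 + 0.5077·0.0000] = 0.0000
Node ud (S = 80.33): V_ud = 1/1.02·[0.4923·0.0000 + 0.5077·18.7725] = 9.3438
Node dd (S = 41.65): V_dd = 1/1.02·[0.4923·18.7725 + 0.5077·45.8450] = 31.8794
Node u (S = 114.8): V_u = 1/1.02·[0.4923·0.0000 + 0.5077·9.3438] = 4.6507
Node d (S = 59.5): V_d = 1/1.02·[0.4923·9.3438 + 0.5077·31.8794] = 20.3774
Node 0 (S = 85): V_0 = 1/1.02·[0.4923·4.6507 + 0.5077·20.3774] = 12.3873

€12.39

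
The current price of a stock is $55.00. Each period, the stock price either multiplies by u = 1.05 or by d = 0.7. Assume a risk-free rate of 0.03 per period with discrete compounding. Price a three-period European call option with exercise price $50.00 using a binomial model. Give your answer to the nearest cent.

Risk-neutral probability p = (1 + 0.03 − 0.7)/(1.05 − 0.7) = 0.3300/0.3500 = 0.9429
Terminal stock prices: S_uuu = 63.67, S_uud = 42.45, S_udd = 28.3, S_ddd = 18.86
Terminal payoffs (S − K): max(13.67, 0) = 13.67, max(-7.554, 0) = 0, max(-21.7, 0) = 0, max(-31.14, 0) = 0
Node uu (S = 60.64): V_uu = 1/1.03·[0.9429·13.6694 + 0.0571·0.0000] = 12.5129
Node ud (S = 40.42): V_ud = 1/1.03·[0.9429·0.0000 + 0.0571·0.0000] = 0.0000
Node dd (S = 26.95): V_dd = 1/1.03·[0.9429·0.0000 + 0.0571·0.0000] = 0.0000
Node u (S = 57.75): V_u = 1/1.03·[0.9429·12.5129 + 0.0571·0.0000] = 11.4542
Node d (S = 38.5): V_d = 1/1.03·[0.9429·0.0000 + 0.0571·0.0000] = 0.0000
Node 0 (S = 55): V_0 = 1/1.03·[0.9429·11.4542 + 0.0571·0.0000] = 10.4852

$10.49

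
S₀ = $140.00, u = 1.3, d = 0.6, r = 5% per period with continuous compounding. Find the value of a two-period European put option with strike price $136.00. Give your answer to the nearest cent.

Risk-neutral probability p = (e^0.05 − 0.6)/(1.3 − 0.6) = 0.4513/0.7000 = 0.6447
Terminal stock prices: S_uu = 236.6, S_ud = 109.2, S_dd = 50.4
Terminal payoffs (K − S): max(-100.6, 0) = 0, max(26.8, 0) = 26.8, max(85.6, 0) = 85.6
Node u (S = 182): V_u = e^(−0.05)·[0.6447·0.0000 + 0.3553·26.8000] = 9.0583
Node d (S = 84): V_d = e^(−0.05)·[0.6447·26.8000 + 0.3553·85.6000] = 45.3672
Node 0 (S = 140): V_0 = e^(−0.05)·[0.6447·9.0583 + 0.3553·45.3672] = 20.8889

$20.89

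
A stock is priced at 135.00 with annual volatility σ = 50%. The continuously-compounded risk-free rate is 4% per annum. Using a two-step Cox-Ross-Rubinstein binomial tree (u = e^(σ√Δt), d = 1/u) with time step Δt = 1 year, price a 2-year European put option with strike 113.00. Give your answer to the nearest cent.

CRR parameters: u = e^(σ√Δt) = e^(0.5·√1) = 1.6487, d = 1/u = 0.6065
Per-period rate: rΔt = 0.04·1 = 0.04, so R = e^0.04 = 1.0408
Risk-neutral probability p = (e^0.04 − 0.6065)/(1.6487 − 0.6065) = 0.4343/1.0422 = 0.4167
Terminal stock prices: S_uu = 367, S_ud = 135, S_dd = 49.66
Terminal payoffs (K − S): max(-254, 0) = 0, max(-22, 0) = 0, max(63.34, 0) = 63.34
Node u (S = 222.6): V_u = e^(−0.04)·[0.4167·0.0000 + 0.5833·0.0000] = 0.0000
Node d (S = 81.88): V_d = e^(−0.04)·[0.4167·0.0000 + 0.5833·63.3363] = 35.4955
Node 0 (S = 135): V_0 = e^(−0.04)·[0.4167·0.0000 + 0.5833·35.4955] = 19.8927

19.89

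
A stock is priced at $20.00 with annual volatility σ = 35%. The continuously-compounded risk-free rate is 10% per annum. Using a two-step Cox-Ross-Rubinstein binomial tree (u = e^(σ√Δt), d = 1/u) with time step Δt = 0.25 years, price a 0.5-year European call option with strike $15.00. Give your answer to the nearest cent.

CRR parameters: u = e^(σ√Δt) = e^(0.35·√0.25) = 1.1912, d = 1/u = 0.8395
Per-period rate: rΔt = 0.1·0.25 = 0.025, so R = e^0.025 = 1.0253
Risk-neutral probability p = (e^0.025 − 0.8395)/(1.1912 − 0.8395) = 0.1859/0.3518 = 0.5283
Terminal stock prices: S_uu = 28.38, S_ud = 20, S_dd = 14.09
Terminal payoffs (S − K): max(13.38, 0) = 13.38, max(5, 0) = 5, max(-0.9062, 0) = 0
Node u (S = 23.82): V_u = e^(−0.025)·[0.5283·13.3814 + 0.4717·5.0000] = 9.1953
Node d (S = 16.79): V_d = e^(−0.025)·[0.5283·5.0000 + 0.4717·0.0000] = 2.5764
Node 0 (S = 20): V_0 = e^(−0.025)·[0.5283·9.1953 + 0.4717·2.5764] = 5.9233

$5.92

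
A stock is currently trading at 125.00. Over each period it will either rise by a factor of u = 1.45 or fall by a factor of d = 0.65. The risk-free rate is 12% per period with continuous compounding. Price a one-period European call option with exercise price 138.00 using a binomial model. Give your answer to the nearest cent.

22.90

Risk-neutral probability p = (e^0.12 − 0.65)/(1.45 − 0.65) = 0.4775/0.8000 = 0.5969
Terminal stock prices: S_u = 181.2, S_d = 81.25
Terminal payoffs (S − K): max(43.25, 0) = 43.25, max(-56.75, 0) = 0
Node 0 (S = 125): V_0 = e^(−0.12)·[0.5969·43.2500 + 0.4031·0.0000] = 22.8956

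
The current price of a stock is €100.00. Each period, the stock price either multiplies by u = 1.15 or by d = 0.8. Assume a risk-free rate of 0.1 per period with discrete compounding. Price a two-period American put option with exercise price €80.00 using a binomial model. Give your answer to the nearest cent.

€0.27

Risk-neutral probability p = (1 + 0.1 − 0.8)/(1.15 − 0.8) = 0.3000/0.3500 = 0.8571
Terminal stock prices: S_uu = 132.2, S_ud = 92, S_dd = 64
Terminal payoffs (K − S): max(-52.25, 0) = 0, max(-12, 0) = 0, max(16, 0) = 16
Node u (S = 115): continuation = 1/1.1·[0.8571·0.0000 + 0.1429·0.0000] = 0.0000; exercise value = 0.0000 ≤ continuation, so V_u = 0.0000
Node d (S = 80): continuation = 1/1.1·[0.8571·0.0000 + 0.1429·16.0000] = 2.0779; exercise value = 0.0000 ≤ continuation, so V_d = 2.0779
Node 0 (S = 100): continuation = 1/1.1·[0.8571·0.0000 + 0.1429·2.0779] = 0.2699; exercise value = 0.0000 ≤ continuation, so V_0 = 0.2699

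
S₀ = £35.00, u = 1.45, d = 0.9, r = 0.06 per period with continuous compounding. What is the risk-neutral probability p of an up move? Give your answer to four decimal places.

Risk-neutral probability p = (e^0.06 − 0.9)/(1.45 − 0.9) = 0.1618/0.5500 = 0.2942

p = 0.2942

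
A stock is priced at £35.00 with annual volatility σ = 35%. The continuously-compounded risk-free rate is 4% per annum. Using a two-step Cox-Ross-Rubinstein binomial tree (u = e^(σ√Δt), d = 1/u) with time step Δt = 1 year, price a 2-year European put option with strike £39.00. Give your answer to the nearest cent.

£7.44

CRR parameters: u = e^(σ√Δt) = e^(0.35·√1) = 1.4191, d = 1/u = 0.7047
Per-period rate: rΔt = 0.04·1 = 0.04, so R = e^0.04 = 1.0408
Risk-neutral probability p = (e^0.04 − 0.7047)/(1.4191 − 0.7047) = 0.3361/0.7144 = 0.4705
Terminal stock prices: S_uu = 70.48, S_ud = 35, S_dd = 17.38
Terminal payoffs (K − S): max(-31.48, 0) = 0, max(4, 0) = 4, max(21.62, 0) = 21.62
Node u (S = 49.67): V_u = e^(−0.04)·[0.4705·0.0000 + 0.5295·4.0000] = 2.0349
Node d (S = 24.66): V_d = e^(−0.04)·[0.4705·4.0000 + 0.5295·21.6195] = 12.8067
Node 0 (S = 35): V_0 = e^(−0.04)·[0.4705·2.0349 + 0.5295·12.8067] = 7.4350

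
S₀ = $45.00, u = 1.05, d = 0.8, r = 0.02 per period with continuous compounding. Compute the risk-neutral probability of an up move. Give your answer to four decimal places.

Risk-neutral probability p = (e^0.02 − 0.8)/(1.05 − 0.8) = 0.2202/0.2500 = 0.8808

p = 0.8808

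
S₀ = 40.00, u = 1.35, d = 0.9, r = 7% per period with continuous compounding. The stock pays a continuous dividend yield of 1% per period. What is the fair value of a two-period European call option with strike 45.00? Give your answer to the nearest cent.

Per-period risk-free factor R = e^0.07 = 1.0725; dividend-adjusted growth = e^(0.07−0.01) = 1.0618.
Risk-neutral probability p = (1.0618 − 0.9)/(1.35 − 0.9) = 0.1618/0.4500 = 0.3596
Terminal stock prices: S_uu = 72.9, S_ud = 48.6, S_dd = 32.4
Terminal payoffs (S − K): max(27.9, 0) = 27.9, max(3.6, 0) = 3.6, max(-12.6, 0) = 0
Node u (S = 54): V_u = e^(−0.07)·[0.3596·27.9000 + 0.6404·3.6000] = 11.5050
Node d (S = 36): V_d = e^(−0.07)·[0.3596·3.6000 + 0.6404·0.0000] = 1.2072
Node 0 (S = 40): V_0 = e^(−0.07)·[0.3596·11.5050 + 0.6404·1.2072] = 4.5786

4.58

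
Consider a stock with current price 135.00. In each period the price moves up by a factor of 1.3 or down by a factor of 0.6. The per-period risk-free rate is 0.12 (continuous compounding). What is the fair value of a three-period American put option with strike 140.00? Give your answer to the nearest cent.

18.27

Risk-neutral probability p = (e^0.12 − 0.6)/(1.3 − 0.6) = 0.5275/0.7000 = 0.7536
Terminal stock prices: S_uuu = 296.6, S_uud = 136.9, S_udd = 63.18, S_ddd = 29.16
Terminal payoffs (K − S): max(-156.6, 0) = 0, max(3.11, 0) = 3.11, max(76.82, 0) = 76.82, max(110.8, 0) = 110.8
Node uu (S = 228.2): continuation = e^(−0.12)·[0.7536·0.0000 + 0.2464·3.1100] = 0.6797; exercise value = 0.0000 ≤ continuation, so V_uu = 0.6797
Node ud (S = 105.3): continuation = e^(−0.12)·[0.7536·3.1100 + 0.2464·76.8200] = 18.8689; exercise value = 34.7000 > continuation, so V_ud = 34.7000 (exercise)
Node dd (S = 48.6): continuation = e^(−0.12)·[0.7536·76.8200 + 0.2464·110.8400] = 75.5689; exercise value = 91.4000 > continuation, so V_dd = 91.4000 (exercise)
Node u (S = 175.5): continuation = e^(−0.12)·[0.7536·0.6797 + 0.2464·34.7000] = 8.0386; exercise value = 0.0000 ≤ continuation, so V_u = 8.0386
Node d (S = 81): continuation = e^(−0.12)·[0.7536·34.7000 + 0.2464·91.4000] = 43.1689; exercise value = 59.0000 > continuation, so V_d = 59.0000 (exercise)
Node 0 (S = 135): continuation = e^(−0.12)·[0.7536·8.0386 + 0.2464·59.0000] = 18.2680; exercise value = 5.0000 ≤ continuation, so V_0 = 18.2680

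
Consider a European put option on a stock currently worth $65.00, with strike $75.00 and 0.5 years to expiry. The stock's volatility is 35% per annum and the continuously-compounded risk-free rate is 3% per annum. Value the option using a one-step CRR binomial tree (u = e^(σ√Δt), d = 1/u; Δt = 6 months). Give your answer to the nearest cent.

CRR parameters: u = e^(σ√Δt) = e^(0.35·√0.5) = 1.2808, d = 1/u = 0.7808
Per-period rate: rΔt = 0.03·0.5 = 0.015, so R = e^0.015 = 1.0151
Risk-neutral probability p = (e^0.015 − 0.7808)/(1.2808 − 0.7808) = 0.2344/0.5000 = 0.4687
Terminal stock prices: S_u = 83.25, S_d = 50.75
Terminal payoffs (K − S): max(-8.252, 0) = 0, max(24.25, 0) = 24.25
Node 0 (S = 65): V_0 = e^(−0.015)·[0.4687·0.0000 + 0.5313·24.2506] = 12.6933

$12.69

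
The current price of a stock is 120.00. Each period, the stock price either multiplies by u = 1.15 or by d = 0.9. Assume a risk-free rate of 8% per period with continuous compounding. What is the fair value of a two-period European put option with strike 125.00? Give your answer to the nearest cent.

Risk-neutral probability p = (e^0.08 − 0.9)/(1.15 − 0.9) = 0.1833/0.2500 = 0.7331
Terminal stock prices: S_uu = 158.7, S_ud = 124.2, S_dd = 97.2
Terminal payoffs (K − S): max(-33.7, 0) = 0, max(0.8, 0) = 0.8, max(27.8, 0) = 27.8
Node u (S = 138): V_u = e^(−0.08)·[0.7331·0.0000 + 0.2669·0.8000] = 0.1971
Node d (S = 108): V_d = e^(−0.08)·[0.7331·0.8000 + 0.2669·27.8000] = 7.3895
Node 0 (S = 120): V_0 = e^(−0.08)·[0.7331·0.1971 + 0.2669·7.3895] = 1.9537

1.95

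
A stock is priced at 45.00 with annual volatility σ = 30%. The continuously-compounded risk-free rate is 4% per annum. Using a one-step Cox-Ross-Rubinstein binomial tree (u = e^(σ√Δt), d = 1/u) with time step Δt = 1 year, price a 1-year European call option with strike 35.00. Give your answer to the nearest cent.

CRR parameters: u = e^(σ√Δt) = e^(0.3·√1) = 1.3499, d = 1/u = 0.7408
Per-period rate: rΔt = 0.04·1 = 0.04, so R = e^0.04 = 1.0408
Risk-neutral probability p = (e^0.04 − 0.7408)/(1.3499 − 0.7408) = 0.3000/0.6090 = 0.4926
Terminal stock prices: S_u = 60.74, S_d = 33.34
Terminal payoffs (S − K): max(25.74, 0) = 25.74, max(-1.663, 0) = 0
Node 0 (S = 45): V_0 = e^(−0.04)·[0.4926·25.7436 + 0.5074·0.0000] = 12.1832

12.18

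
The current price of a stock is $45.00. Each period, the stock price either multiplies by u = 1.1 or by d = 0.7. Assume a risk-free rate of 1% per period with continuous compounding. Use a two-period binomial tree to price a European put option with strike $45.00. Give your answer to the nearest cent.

Risk-neutral probability p = (e^0.01 − 0.7)/(1.1 − 0.7) = 0.3101/0.4000 = 0.7751
Terminal stock prices: S_uu = 54.45, S_ud = 34.65, S_dd = 22.05
Terminal payoffs (K − S): max(-9.45, 0) = 0, max(10.35, 0) = 10.35, max(22.95, 0) = 22.95
Node u (S = 49.5): V_u = e^(−0.01)·[0.7751·0.0000 + 0.2249·10.3500] = 2.3043
Node d (S = 31.5): V_d = e^(−0.01)·[0.7751·10.3500 + 0.2249·22.9500] = 13.0522
Node 0 (S = 45): V_0 = e^(−0.01)·[0.7751·2.3043 + 0.2249·13.0522] = 4.6743

$4.67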